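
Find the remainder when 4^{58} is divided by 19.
By Fermat: 4^{18} ≡ 1 mod 19. 58 = 3×18 + 4. So 4^{58} ≡ 4^{4} ≡ 9 mod 19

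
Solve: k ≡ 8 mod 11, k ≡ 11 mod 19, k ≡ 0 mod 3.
M = 11 × 19 × 3 = 627. M₁ = 57, y₁ ≡ 6 mod 11. M₂ = 33, y₂ ≡ 15 mod 19. M₃ = 209, y₃ ≡ 2 mod 3. k = 8×57×6 + 11×33×15 + 0×209×2 ≡ 30 mod 627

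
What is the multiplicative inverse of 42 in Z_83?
Since 83 is prime, by Fermat 42^(-1) ≡ 42^{81} ≡ 2 (mod 83). Verify: 42 × 2 = 84 ≡ 1 (mod 83)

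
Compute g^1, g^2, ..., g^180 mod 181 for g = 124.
124^1, 124^2, ..., 124^{180} mod 181: [124, 172, 151, 81, 89, 176, 104, 45, 150, 138, 98, 25, 23, 137, 155, 34, 53, 56, 66, 39, 130, 11, 97, 82, 32, 167, 74, 126, 58, 133, 21, 70, 173, 94, 72, 59, 76, 12, 40, 73, 2, 67, 163, 121, 162, 178, 171, 27, 90, 119, 95, 15, 50, 46, 93, 129, 68, 106, 112, 132, 78, 79, 22, 13, 164, 64, 153, 148, 71, 116, 85, 42, 140, 165, 7, 144, 118, 152, 24, 80, 146, 4, 134, 145, 61, 143, 175, 161, 54, 180, 57, 9, 30, 100, 92, 5, 77, 136, 31, 43, 83, 156, 158, 44, 26, 147, 128, 125, 115, 142, 51, 170, 84, 99, 149, 14, 107, 55, 123, 48, 160, 111, 8, 87, 109, 122, 105, 169, 141, 108, 179, 114, 18, 60, 19, 3, 10, 154, 91, 62, 86, 166, 131, 135, 88, 52, 113, 75, 69, 49, 103, 102, 159, 168, 17, 117, 28, 33, 110, 65, 96, 139, 41, 16, 174, 37, 63, 29, 157, 101, 35, 177, 47, 36, 120, 38, 6, 20, 127, 1]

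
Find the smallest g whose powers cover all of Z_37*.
g = 2. Powers: [2, 4, 8, 16, 32, 27, ...] generates all 36 non-zero residues.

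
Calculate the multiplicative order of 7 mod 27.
Powers of 7 mod 27: 7^1≡7, 7^2≡22, 7^3≡19, 7^4≡25, 7^5≡13, 7^6≡10, 7^7≡16, 7^8≡4, 7^9≡1. ord_27(7) = 9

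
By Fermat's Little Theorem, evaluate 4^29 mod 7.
By Fermat: 4^{6} ≡ 1 mod 7. 29 = 4×6 + 5. So 4^{29} ≡ 4^{5} ≡ 2 mod 7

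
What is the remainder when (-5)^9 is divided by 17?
By repeated squaring (mod 17): (-5)^{1}≡12, (-5)^{2}≡8, (-5)^{4}≡13, (-5)^{8}≡16. Then (-5)^{9} = (-5)^{8+1} ≡ 16 × 12 ≡ 5 (mod 17)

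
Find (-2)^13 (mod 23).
By repeated squaring (mod 23): (-2)^{1}≡21, (-2)^{2}≡4, (-2)^{4}≡16, (-2)^{8}≡3. Then (-2)^{13} = (-2)^{8+4+1} ≡ 3 × 16 × 21 ≡ 19 (mod 23)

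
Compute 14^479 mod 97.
Using Fermat: 14^{96} ≡ 1 mod 97. 479 ≡ 95 mod 96. So 14^{479} ≡ 14^{95} ≡ 7 mod 97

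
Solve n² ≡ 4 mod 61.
The square roots of 4 mod 61 are 59 and 2. Verify: 59² = 3481 ≡ 4 mod 61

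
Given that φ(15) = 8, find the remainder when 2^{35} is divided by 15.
By Euler: 2^{8} ≡ 1 mod 15 since gcd(2, 15) = 1. 35 = 4×8 + 3. So 2^{35} ≡ 2^{3} ≡ 8 mod 15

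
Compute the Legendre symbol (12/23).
(12/23) = 12^{11} mod 23 = 1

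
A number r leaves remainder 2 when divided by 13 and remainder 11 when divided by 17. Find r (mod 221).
M = 13 × 17 = 221. M₁ = 17, y₁ ≡ 10 (mod 13). M₂ = 13, y₂ ≡ 4 (mod 17). r = 2×17×10 + 11×13×4 ≡ 28 (mod 221)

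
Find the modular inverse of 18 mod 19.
Since 19 is prime, by Fermat 18^(-1) ≡ 18^{17} ≡ 18 (mod 19). Verify: 18 × 18 = 324 ≡ 1 (mod 19)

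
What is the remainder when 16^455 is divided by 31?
Using Fermat: 16^{30} ≡ 1 mod 31. 455 ≡ 5 mod 30. So 16^{455} ≡ 16^{5} ≡ 1 mod 31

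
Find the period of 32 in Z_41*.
Powers of 32 mod 41: 32^1≡32, 32^2≡40, 32^3≡9, 32^4≡1. ord_41(32) = 4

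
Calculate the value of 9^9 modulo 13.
By repeated squaring mod 13: 9^{1}≡9, 9^{2}≡3, 9^{4}≡9, 9^{8}≡3. Then 9^{9} = 9^{8+1} ≡ 3 × 9 ≡ 1 mod 13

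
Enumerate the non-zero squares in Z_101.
Quadratic residues modulo 101: {1, 4, 5, 6, 9, 13, 14, 16, 17, 19, 20, 21, 22, 23, 24, 25, 30, 31, 33, 36, 37, 43, 45, 47, 49, 52, 54, 56, 58, 64, 65, 68, 70, 71, 76, 77, 78, 79, 80, 81, 82, 84, 85, 87, 88, 92, 95, 96, 97, 100}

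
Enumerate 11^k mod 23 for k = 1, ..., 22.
11^1, 11^2, ..., 11^{22} mod 23: [11, 6, 20, 13, 5, 9, 7, 8, 19, 2, 22, 12, 17, 3, 10, 18, 14, 16, 15, 4, 21, 1]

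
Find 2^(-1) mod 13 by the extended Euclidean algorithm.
Extended GCD: 2(-6) + 13(1) = 1. So 2^(-1) ≡ -6 ≡ 7 mod 13. Verify: 2 × 7 = 14 ≡ 1 mod 13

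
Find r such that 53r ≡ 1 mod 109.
Since 109 is prime, by Fermat 53^(-1) ≡ 53^{107} ≡ 72 mod 109. Verify: 53 × 72 = 3816 ≡ 1 mod 109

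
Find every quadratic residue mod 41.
Squares in Z_41*: {1, 2, 4, 5, 8, 9, 10, 16, 18, 20, 21, 23, 25, 31, 32, 33, 36, 37, 39, 40}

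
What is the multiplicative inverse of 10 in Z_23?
Since 23 is prime, by Fermat 10^(-1) ≡ 10^{21} ≡ 7 (mod 23). Verify: 10 × 7 = 70 ≡ 1 (mod 23)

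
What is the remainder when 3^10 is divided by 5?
Using Fermat: 3^{4} ≡ 1 mod 5. 10 ≡ 2 mod 4. So 3^{10} ≡ 3^{2} ≡ 4 mod 5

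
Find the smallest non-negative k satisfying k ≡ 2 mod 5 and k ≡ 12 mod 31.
M = 5 × 31 = 155. M₁ = 31, y₁ ≡ 1 mod 5. M₂ = 5, y₂ ≡ 25 mod 31. k = 2×31×1 + 12×5×25 ≡ 12 mod 155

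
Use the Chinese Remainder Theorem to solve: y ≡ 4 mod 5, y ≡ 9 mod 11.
M = 5 × 11 = 55. M₁ = 11, y₁ ≡ 1 mod 5. M₂ = 5, y₂ ≡ 9 mod 11. y = 4×11×1 + 9×5×9 ≡ 9 mod 55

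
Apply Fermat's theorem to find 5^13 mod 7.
By Fermat: 5^{6} ≡ 1 mod 7. 13 = 2×6 + 1. So 5^{13} ≡ 5^{1} ≡ 5 mod 7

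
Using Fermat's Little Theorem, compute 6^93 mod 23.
By Fermat: 6^{22} ≡ 1 mod 23. 93 = 4×22 + 5. So 6^{93} ≡ 6^{5} ≡ 2 mod 23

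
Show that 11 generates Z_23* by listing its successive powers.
11^1, 11^2, ..., 11^{22} mod 23: [11, 6, 20, 13, 5, 9, 7, 8, 19, 2, 22, 12, 17, 3, 10, 18, 14, 16, 15, 4, 21, 1]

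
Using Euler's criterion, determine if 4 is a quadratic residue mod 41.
By Euler's criterion: 4^{20} ≡ 1 mod 41. Since this equals 1, 4 is a QR.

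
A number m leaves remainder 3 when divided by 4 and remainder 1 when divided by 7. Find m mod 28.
M = 4 × 7 = 28. M₁ = 7, y₁ ≡ 3 mod 4. M₂ = 4, y₂ ≡ 2 mod 7. m = 3×7×3 + 1×4×2 ≡ 15 mod 28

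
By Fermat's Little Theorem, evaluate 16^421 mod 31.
By Fermat: 16^{30} ≡ 1 mod 31. 421 ≡ 1 mod 30. So 16^{421} ≡ 16^{1} ≡ 16 mod 31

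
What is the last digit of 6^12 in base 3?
By repeated squaring mod 3: 6^{1}≡0, 6^{2}≡0, 6^{4}≡0, 6^{8}≡0. Then 6^{12} = 6^{8+4} ≡ 0 × 0 ≡ 0 mod 3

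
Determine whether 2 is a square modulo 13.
By Euler's criterion: 2^{6} ≡ 12 (mod 13). Since this equals -1 (≡ 12), 2 is not a QR.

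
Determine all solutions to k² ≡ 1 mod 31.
The square roots of 1 mod 31 are 1 and 30. Verify: 1² = 1 ≡ 1 mod 31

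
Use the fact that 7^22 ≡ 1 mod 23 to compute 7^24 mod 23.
By Fermat: 7^{22} ≡ 1 mod 23. So 7^{24} = 7^{22} · 7^{2} ≡ 7^{2} ≡ 3 mod 23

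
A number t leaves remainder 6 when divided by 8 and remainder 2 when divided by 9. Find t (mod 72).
M = 8 × 9 = 72. M₁ = 9, y₁ ≡ 1 (mod 8). M₂ = 8, y₂ ≡ 8 (mod 9). t = 6×9×1 + 2×8×8 ≡ 38 (mod 72)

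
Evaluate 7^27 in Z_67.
By repeated squaring (mod 67): 7^{1}≡7, 7^{2}≡49, 7^{4}≡56, 7^{8}≡54, 7^{16}≡35. Then 7^{27} = 7^{16+8+2+1} ≡ 35 × 54 × 49 × 7 ≡ 45 (mod 67)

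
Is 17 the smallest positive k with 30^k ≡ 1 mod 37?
Powers of 30 mod 37: 30^1≡30, 30^2≡12, 30^3≡27, 30^4≡33, 30^5≡28, 30^6≡26, 30^7≡3, 30^8≡16, 30^9≡36, 30^10≡7, 30^11≡25, 30^12≡10, 30^13≡4, 30^14≡9, 30^15≡11, 30^16≡34, 30^17≡21, 30^18≡1. 30^17≡21≢1, so ord ≠ 17. No, the actual order is 18.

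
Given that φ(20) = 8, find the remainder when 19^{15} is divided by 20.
By Euler: 19^{8} ≡ 1 (mod 20) since gcd(19, 20) = 1. 15 = 1×8 + 7. So 19^{15} ≡ 19^{7} ≡ 19 (mod 20)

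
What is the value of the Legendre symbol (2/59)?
(2/59) = 2^{29} mod 59 = -1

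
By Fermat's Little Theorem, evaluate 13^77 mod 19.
By Fermat: 13^{18} ≡ 1 (mod 19). 77 = 4×18 + 5. So 13^{77} ≡ 13^{5} ≡ 14 (mod 19)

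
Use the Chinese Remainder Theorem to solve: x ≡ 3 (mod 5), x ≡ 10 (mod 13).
M = 5 × 13 = 65. M₁ = 13, y₁ ≡ 2 (mod 5). M₂ = 5, y₂ ≡ 8 (mod 13). x = 3×13×2 + 10×5×8 ≡ 23 (mod 65)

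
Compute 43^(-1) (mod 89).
Since 89 is prime, by Fermat 43^(-1) ≡ 43^{87} ≡ 29 (mod 89). Verify: 43 × 29 = 1247 ≡ 1 (mod 89)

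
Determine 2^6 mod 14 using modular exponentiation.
By repeated squaring (mod 14): 2^{1}≡2, 2^{2}≡4, 2^{4}≡2. Then 2^{6} = 2^{4+2} ≡ 2 × 4 ≡ 8 (mod 14)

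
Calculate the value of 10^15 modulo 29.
By repeated squaring mod 29: 10^{1}≡10, 10^{2}≡13, 10^{4}≡24, 10^{8}≡25. Then 10^{15} = 10^{8+4+2+1} ≡ 25 × 24 × 13 × 10 ≡ 19 mod 29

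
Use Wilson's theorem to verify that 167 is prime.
(166)! mod 167 = 166. Since this equals -1 (mod 167), Wilson confirms 167 is prime.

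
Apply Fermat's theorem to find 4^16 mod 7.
By Fermat: 4^{6} ≡ 1 mod 7. 16 = 2×6 + 4. So 4^{16} ≡ 4^{4} ≡ 4 mod 7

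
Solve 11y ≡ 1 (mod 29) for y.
Since 29 is prime, by Fermat 11^(-1) ≡ 11^{27} ≡ 8 (mod 29). Verify: 11 × 8 = 88 ≡ 1 (mod 29)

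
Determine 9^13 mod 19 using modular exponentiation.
By repeated squaring (mod 19): 9^{1}≡9, 9^{2}≡5, 9^{4}≡6, 9^{8}≡17. Then 9^{13} = 9^{8+4+1} ≡ 17 × 6 × 9 ≡ 6 (mod 19)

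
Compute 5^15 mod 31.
By repeated squaring mod 31: 5^{1}≡5, 5^{2}≡25, 5^{4}≡5, 5^{8}≡25. Then 5^{15} = 5^{8+4+2+1} ≡ 25 × 5 × 25 × 5 ≡ 1 mod 31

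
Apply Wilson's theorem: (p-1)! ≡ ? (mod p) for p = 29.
By Wilson's theorem, (28)! ≡ -1 ≡ 28 mod 29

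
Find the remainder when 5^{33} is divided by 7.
By Fermat: 5^{6} ≡ 1 mod 7. 33 = 5×6 + 3. So 5^{33} ≡ 5^{3} ≡ 6 mod 7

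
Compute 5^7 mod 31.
By repeated squaring mod 31: 5^{1}≡5, 5^{2}≡25, 5^{4}≡5. Then 5^{7} = 5^{4+2+1} ≡ 5 × 25 × 5 ≡ 5 mod 31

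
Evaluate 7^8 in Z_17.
By repeated squaring (mod 17): 7^{1}≡7, 7^{2}≡15, 7^{4}≡4, 7^{8}≡16. So 7^{8} ≡ 16 (mod 17)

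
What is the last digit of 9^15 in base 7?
Using Fermat: 9^{6} ≡ 1 (mod 7). 15 ≡ 3 (mod 6). So 9^{15} ≡ 9^{3} ≡ 1 (mod 7)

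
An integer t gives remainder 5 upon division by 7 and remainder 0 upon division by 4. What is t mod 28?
M = 7 × 4 = 28. M₁ = 4, y₁ ≡ 2 mod 7. M₂ = 7, y₂ ≡ 3 mod 4. t = 5×4×2 + 0×7×3 ≡ 12 mod 28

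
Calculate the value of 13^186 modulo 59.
Using Fermat: 13^{58} ≡ 1 mod 59. 186 ≡ 12 mod 58. So 13^{186} ≡ 13^{12} ≡ 7 mod 59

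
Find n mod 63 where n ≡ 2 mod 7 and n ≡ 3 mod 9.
M = 7 × 9 = 63. M₁ = 9, y₁ ≡ 4 mod 7. M₂ = 7, y₂ ≡ 4 mod 9. n = 2×9×4 + 3×7×4 ≡ 30 mod 63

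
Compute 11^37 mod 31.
Using Fermat: 11^{30} ≡ 1 mod 31. 37 ≡ 7 mod 30. So 11^{37} ≡ 11^{7} ≡ 13 mod 31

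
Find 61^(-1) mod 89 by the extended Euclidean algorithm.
Extended GCD: 61(-35) + 89(24) = 1. So 61^(-1) ≡ -35 ≡ 54 mod 89. Verify: 61 × 54 = 3294 ≡ 1 mod 89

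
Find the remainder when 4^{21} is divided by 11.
By Fermat: 4^{10} ≡ 1 mod 11. 21 = 2×10 + 1. So 4^{21} ≡ 4^{1} ≡ 4 mod 11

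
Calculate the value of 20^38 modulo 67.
By repeated squaring (mod 67): 20^{1}≡20, 20^{2}≡65, 20^{4}≡4, 20^{8}≡16, 20^{16}≡55, 20^{32}≡10. Then 20^{38} = 20^{32+4+2} ≡ 10 × 4 × 65 ≡ 54 (mod 67)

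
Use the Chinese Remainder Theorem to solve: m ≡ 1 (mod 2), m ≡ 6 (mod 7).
M = 2 × 7 = 14. M₁ = 7, y₁ ≡ 1 (mod 2). M₂ = 2, y₂ ≡ 4 (mod 7). m = 1×7×1 + 6×2×4 ≡ 13 (mod 14)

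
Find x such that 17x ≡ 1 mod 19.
Since 19 is prime, by Fermat 17^(-1) ≡ 17^{17} ≡ 9 mod 19. Verify: 17 × 9 = 153 ≡ 1 mod 19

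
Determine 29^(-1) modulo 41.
Since 41 is prime, by Fermat 29^(-1) ≡ 29^{39} ≡ 17 (mod 41). Verify: 29 × 17 = 493 ≡ 1 (mod 41)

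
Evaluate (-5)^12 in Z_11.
Using Fermat: (-5)^{10} ≡ 1 (mod 11). 12 ≡ 2 (mod 10). So (-5)^{12} ≡ (-5)^{2} ≡ 3 (mod 11)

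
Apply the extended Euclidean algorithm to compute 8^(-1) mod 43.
Extended GCD: 8(-16) + 43(3) = 1. So 8^(-1) ≡ -16 ≡ 27 (mod 43). Verify: 8 × 27 = 216 ≡ 1 (mod 43)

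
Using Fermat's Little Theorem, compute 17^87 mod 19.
By Fermat: 17^{18} ≡ 1 mod 19. 87 = 4×18 + 15. So 17^{87} ≡ 17^{15} ≡ 7 mod 19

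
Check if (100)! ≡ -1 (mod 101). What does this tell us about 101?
(100)! mod 101 = 100. Since this equals -1 (mod 101), Wilson confirms 101 is prime.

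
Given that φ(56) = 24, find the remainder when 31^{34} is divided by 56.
By Euler: 31^{24} ≡ 1 (mod 56) since gcd(31, 56) = 1. 34 = 1×24 + 10. So 31^{34} ≡ 31^{10} ≡ 25 (mod 56)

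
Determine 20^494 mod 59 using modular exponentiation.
Using Fermat: 20^{58} ≡ 1 (mod 59). 494 ≡ 30 (mod 58). So 20^{494} ≡ 20^{30} ≡ 20 (mod 59)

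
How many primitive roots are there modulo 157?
Number of primitive roots mod 157 = φ(p-1) = φ(156) = 48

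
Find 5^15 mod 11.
Using Fermat: 5^{10} ≡ 1 mod 11. 15 ≡ 5 mod 10. So 5^{15} ≡ 5^{5} ≡ 1 mod 11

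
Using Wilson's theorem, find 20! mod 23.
(22)! = (20)! × (21) × (22) ≡ -1 (mod 23). So (20)! ≡ -1 × [(22)(21)]^(-1) ≡ 11 (mod 23)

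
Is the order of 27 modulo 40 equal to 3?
Powers of 27 mod 40: 27^1≡27, 27^2≡9, 27^3≡3, 27^4≡1. 27^3≡3≢1, so ord ≠ 3. No, the actual order is 4.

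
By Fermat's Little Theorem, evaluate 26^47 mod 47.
By Fermat: 26^{46} ≡ 1 mod 47. So 26^{47} = 26^{46} · 26^{1} ≡ 26^{1} ≡ 26 mod 47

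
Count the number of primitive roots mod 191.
There are φ(191-1) = φ(190) = 72 primitive roots modulo 191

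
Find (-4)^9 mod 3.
Using Fermat: (-4)^{2} ≡ 1 mod 3. 9 ≡ 1 mod 2. So (-4)^{9} ≡ (-4)^{1} ≡ 2 mod 3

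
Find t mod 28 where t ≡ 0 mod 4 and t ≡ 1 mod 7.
M = 4 × 7 = 28. M₁ = 7, y₁ ≡ 3 mod 4. M₂ = 4, y₂ ≡ 2 mod 7. t = 0×7×3 + 1×4×2 ≡ 8 mod 28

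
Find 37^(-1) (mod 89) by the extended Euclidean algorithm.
Extended GCD: 37(-12) + 89(5) = 1. So 37^(-1) ≡ -12 ≡ 77 (mod 89). Verify: 37 × 77 = 2849 ≡ 1 (mod 89)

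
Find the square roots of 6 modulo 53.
The square roots of 6 mod 53 are 18 and 35. Verify: 18² = 324 ≡ 6 (mod 53)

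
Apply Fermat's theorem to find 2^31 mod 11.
By Fermat: 2^{10} ≡ 1 mod 11. 31 = 3×10 + 1. So 2^{31} ≡ 2^{1} ≡ 2 mod 11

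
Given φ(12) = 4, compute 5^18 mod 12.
By Euler: 5^{4} ≡ 1 (mod 12) since gcd(5, 12) = 1. 18 = 4×4 + 2. So 5^{18} ≡ 5^{2} ≡ 1 (mod 12)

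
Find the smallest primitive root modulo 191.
g = 19. For each prime q|190: 19^{95}≡190, 19^{38}≡39, 19^{10}≡52, none ≡ 1, so ord_191(19) = 190 and 19 is a primitive root.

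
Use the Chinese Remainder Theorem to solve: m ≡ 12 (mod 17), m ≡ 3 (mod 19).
M = 17 × 19 = 323. M₁ = 19, y₁ ≡ 9 (mod 17). M₂ = 17, y₂ ≡ 9 (mod 19). m = 12×19×9 + 3×17×9 ≡ 250 (mod 323)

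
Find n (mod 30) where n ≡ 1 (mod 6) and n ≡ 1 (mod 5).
M = 6 × 5 = 30. M₁ = 5, y₁ ≡ 5 (mod 6). M₂ = 6, y₂ ≡ 1 (mod 5). n = 1×5×5 + 1×6×1 ≡ 1 (mod 30)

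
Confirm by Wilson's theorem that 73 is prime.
(72)! mod 73 = 72. Since this equals -1 (mod 73), Wilson confirms 73 is prime.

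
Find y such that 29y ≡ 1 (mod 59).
Since 59 is prime, by Fermat 29^(-1) ≡ 29^{57} ≡ 57 (mod 59). Verify: 29 × 57 = 1653 ≡ 1 (mod 59)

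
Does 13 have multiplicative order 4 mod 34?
Powers of 13 mod 34: 13^1≡13, 13^2≡33, 13^3≡21, 13^4≡1. First k with 13^k≡1 is k=4. Yes, ord_34(13) = 4.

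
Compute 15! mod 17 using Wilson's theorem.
(16)! = (15)! × (16) ≡ -1 mod 17. So (15)! ≡ -1 × (16)^(-1) ≡ (-1)×(-1) = 1 mod 17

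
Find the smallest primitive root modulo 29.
g = 2. For each prime q|28: 2^{14}≡28, 2^{4}≡16, none ≡ 1, so ord_29(2) = 28 and 2 is a primitive root.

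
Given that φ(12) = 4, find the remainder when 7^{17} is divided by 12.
By Euler: 7^{4} ≡ 1 (mod 12) since gcd(7, 12) = 1. 17 = 4×4 + 1. So 7^{17} ≡ 7^{1} ≡ 7 (mod 12)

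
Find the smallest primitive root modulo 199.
g = 3. For each prime q|198: 3^{99}≡198, 3^{66}≡106, 3^{18}≡125, none ≡ 1, so ord_199(3) = 198 and 3 is a primitive root.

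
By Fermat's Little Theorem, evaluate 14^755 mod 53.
By Fermat: 14^{52} ≡ 1 (mod 53). 755 ≡ 27 (mod 52). So 14^{755} ≡ 14^{27} ≡ 39 (mod 53)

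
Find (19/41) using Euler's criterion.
(19/41) = 19^{20} mod 41 = -1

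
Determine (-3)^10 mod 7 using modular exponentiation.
Using Fermat: (-3)^{6} ≡ 1 (mod 7). 10 ≡ 4 (mod 6). So (-3)^{10} ≡ (-3)^{4} ≡ 4 (mod 7)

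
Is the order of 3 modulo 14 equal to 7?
Powers of 3 mod 14: 3^1≡3, 3^2≡9, 3^3≡13, 3^4≡11, 3^5≡5, 3^6≡1. Already 3^6≡1, so the order is 6 < 7. No, the actual order is 6.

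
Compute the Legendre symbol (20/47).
(20/47) = 20^{23} mod 47 = -1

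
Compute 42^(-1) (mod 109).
Since 109 is prime, by Fermat 42^(-1) ≡ 42^{107} ≡ 13 (mod 109). Verify: 42 × 13 = 546 ≡ 1 (mod 109)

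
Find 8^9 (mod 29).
By repeated squaring (mod 29): 8^{1}≡8, 8^{2}≡6, 8^{4}≡7, 8^{8}≡20. Then 8^{9} = 8^{8+1} ≡ 20 × 8 ≡ 15 (mod 29)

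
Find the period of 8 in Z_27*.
Powers of 8 mod 27: 8^1≡8, 8^2≡10, 8^3≡26, 8^4≡19, 8^5≡17, 8^6≡1. So the order of 8 is 6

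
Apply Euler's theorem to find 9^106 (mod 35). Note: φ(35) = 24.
By Euler: 9^{24} ≡ 1 (mod 35) since gcd(9, 35) = 1. 106 = 4×24 + 10. So 9^{106} ≡ 9^{10} ≡ 16 (mod 35)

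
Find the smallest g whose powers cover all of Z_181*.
g = 2. For each prime q|180: 2^{90}≡180, 2^{60}≡48, 2^{36}≡59, none ≡ 1, so ord_181(2) = 180 and 2 is a primitive root.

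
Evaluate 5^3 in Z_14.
5^{3} = 125 ≡ 13 (mod 14)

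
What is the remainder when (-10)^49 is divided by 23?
Using Fermat: (-10)^{22} ≡ 1 (mod 23). 49 ≡ 5 (mod 22). So (-10)^{49} ≡ (-10)^{5} ≡ 4 (mod 23)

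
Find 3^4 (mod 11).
3^{4} = 81 ≡ 4 (mod 11)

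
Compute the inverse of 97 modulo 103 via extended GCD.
Extended GCD: 97(17) + 103(-16) = 1. So 97^(-1) ≡ 17 mod 103. Verify: 97 × 17 = 1649 ≡ 1 mod 103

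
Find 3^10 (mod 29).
By repeated squaring (mod 29): 3^{1}≡3, 3^{2}≡9, 3^{4}≡23, 3^{8}≡7. Then 3^{10} = 3^{8+2} ≡ 7 × 9 ≡ 5 (mod 29)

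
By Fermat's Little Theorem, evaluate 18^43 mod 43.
By Fermat: 18^{42} ≡ 1 (mod 43). So 18^{43} = 18^{42} · 18^{1} ≡ 18^{1} ≡ 18 (mod 43)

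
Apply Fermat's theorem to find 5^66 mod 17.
By Fermat: 5^{16} ≡ 1 mod 17. 66 = 4×16 + 2. So 5^{66} ≡ 5^{2} ≡ 8 mod 17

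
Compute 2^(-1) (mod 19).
Since 19 is prime, by Fermat 2^(-1) ≡ 2^{17} ≡ 10 (mod 19). Verify: 2 × 10 = 20 ≡ 1 (mod 19)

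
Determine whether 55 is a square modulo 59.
By Euler's criterion: 55^{29} ≡ 58 (mod 59). Since this equals -1 (≡ 58), 55 is not a QR.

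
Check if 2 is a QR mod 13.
By Euler's criterion: 2^{6} ≡ 12 mod 13. Since this equals -1 (≡ 12), 2 is not a QR.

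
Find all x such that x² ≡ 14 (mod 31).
The square roots of 14 mod 31 are 18 and 13. Verify: 18² = 324 ≡ 14 (mod 31)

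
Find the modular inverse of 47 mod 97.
Since 97 is prime, by Fermat 47^(-1) ≡ 47^{95} ≡ 64 mod 97. Verify: 47 × 64 = 3008 ≡ 1 mod 97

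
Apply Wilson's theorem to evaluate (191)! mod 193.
(192)! = (191)! × (192) ≡ -1 mod 193. So (191)! ≡ -1 × (192)^(-1) ≡ (-1)×(-1) = 1 mod 193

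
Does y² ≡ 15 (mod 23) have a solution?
By Euler's criterion: 15^{11} ≡ 22 (mod 23). Since this equals -1 (≡ 22), 15 is not a QR.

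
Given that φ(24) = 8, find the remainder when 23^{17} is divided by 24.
By Euler: 23^{8} ≡ 1 mod 24 since gcd(23, 24) = 1. 17 = 2×8 + 1. So 23^{17} ≡ 23^{1} ≡ 23 mod 24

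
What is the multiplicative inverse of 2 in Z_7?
Since 7 is prime, by Fermat 2^(-1) ≡ 2^{5} ≡ 4 (mod 7). Verify: 2 × 4 = 8 ≡ 1 (mod 7)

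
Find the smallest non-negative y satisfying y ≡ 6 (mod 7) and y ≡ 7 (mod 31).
M = 7 × 31 = 217. M₁ = 31, y₁ ≡ 5 (mod 7). M₂ = 7, y₂ ≡ 9 (mod 31). y = 6×31×5 + 7×7×9 ≡ 69 (mod 217)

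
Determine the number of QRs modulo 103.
For prime 103, there are (p-1)/2 = (103-1)/2 = 51 quadratic residues (excluding 0).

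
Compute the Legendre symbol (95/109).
(95/109) = 95^{54} mod 109 = -1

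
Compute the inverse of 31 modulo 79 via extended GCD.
Extended GCD: 31(-28) + 79(11) = 1. So 31^(-1) ≡ -28 ≡ 51 (mod 79). Verify: 31 × 51 = 1581 ≡ 1 (mod 79)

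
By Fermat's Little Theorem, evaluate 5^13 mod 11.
By Fermat: 5^{10} ≡ 1 mod 11. So 5^{13} = 5^{10} · 5^{3} ≡ 5^{3} ≡ 4 mod 11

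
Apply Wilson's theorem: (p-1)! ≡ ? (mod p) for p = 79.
By Wilson's theorem, (78)! ≡ -1 ≡ 78 mod 79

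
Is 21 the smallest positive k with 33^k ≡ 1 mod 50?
Powers of 33 mod 50: 33^1≡33, 33^2≡39, 33^3≡37, 33^4≡21, 33^5≡43, 33^6≡19, 33^7≡27, 33^8≡41, 33^9≡3, 33^10≡49, 33^11≡17, 33^12≡11, 33^13≡13, 33^14≡29, 33^15≡7, 33^16≡31, 33^17≡23, 33^18≡9, 33^19≡47, 33^20≡1. Already 33^20≡1, so the order is 20 < 21. No, the actual order is 20.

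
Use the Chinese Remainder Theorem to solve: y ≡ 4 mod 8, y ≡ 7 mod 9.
M = 8 × 9 = 72. M₁ = 9, y₁ ≡ 1 mod 8. M₂ = 8, y₂ ≡ 8 mod 9. y = 4×9×1 + 7×8×8 ≡ 52 mod 72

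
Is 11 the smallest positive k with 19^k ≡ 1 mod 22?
Powers of 19 mod 22: 19^1≡19, 19^2≡9, 19^3≡17, 19^4≡15, 19^5≡21, 19^6≡3, 19^7≡13, 19^8≡5, 19^9≡7, 19^10≡1. Already 19^10≡1, so the order is 10 < 11. No, the actual order is 10.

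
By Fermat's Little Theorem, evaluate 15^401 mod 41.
By Fermat: 15^{40} ≡ 1 mod 41. 401 ≡ 1 mod 40. So 15^{401} ≡ 15^{1} ≡ 15 mod 41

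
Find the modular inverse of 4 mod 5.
Since 5 is prime, by Fermat 4^(-1) ≡ 4^{3} ≡ 4 (mod 5). Verify: 4 × 4 = 16 ≡ 1 (mod 5)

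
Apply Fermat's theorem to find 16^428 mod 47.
By Fermat: 16^{46} ≡ 1 mod 47. 428 ≡ 14 mod 46. So 16^{428} ≡ 16^{14} ≡ 37 mod 47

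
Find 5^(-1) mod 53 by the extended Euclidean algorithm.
Extended GCD: 5(-21) + 53(2) = 1. So 5^(-1) ≡ -21 ≡ 32 mod 53. Verify: 5 × 32 = 160 ≡ 1 mod 53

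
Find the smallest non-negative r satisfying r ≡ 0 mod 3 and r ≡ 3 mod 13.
M = 3 × 13 = 39. M₁ = 13, y₁ ≡ 1 mod 3. M₂ = 3, y₂ ≡ 9 mod 13. r = 0×13×1 + 3×3×9 ≡ 3 mod 39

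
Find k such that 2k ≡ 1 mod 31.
Since 31 is prime, by Fermat 2^(-1) ≡ 2^{29} ≡ 16 mod 31. Verify: 2 × 16 = 32 ≡ 1 mod 31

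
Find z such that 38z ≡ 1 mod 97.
Since 97 is prime, by Fermat 38^(-1) ≡ 38^{95} ≡ 23 mod 97. Verify: 38 × 23 = 874 ≡ 1 mod 97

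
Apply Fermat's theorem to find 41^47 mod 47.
By Fermat: 41^{46} ≡ 1 mod 47. So 41^{47} = 41^{46} · 41^{1} ≡ 41^{1} ≡ 41 mod 47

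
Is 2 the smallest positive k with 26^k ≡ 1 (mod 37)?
Powers of 26 mod 37: 26^1≡26, 26^2≡10, 26^3≡1. 26^2≡10≢1, so ord ≠ 2. No, the actual order is 3.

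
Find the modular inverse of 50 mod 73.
Since 73 is prime, by Fermat 50^(-1) ≡ 50^{71} ≡ 19 mod 73. Verify: 50 × 19 = 950 ≡ 1 mod 73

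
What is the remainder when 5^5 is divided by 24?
By repeated squaring mod 24: 5^{1}≡5, 5^{2}≡1, 5^{4}≡1. Then 5^{5} = 5^{4+1} ≡ 1 × 5 ≡ 5 mod 24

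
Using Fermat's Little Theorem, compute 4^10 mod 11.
By Fermat's Little Theorem, 4^{10} ≡ 1 mod 11 since 11 is prime and gcd(4, 11) = 1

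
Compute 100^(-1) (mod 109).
Since 109 is prime, by Fermat 100^(-1) ≡ 100^{107} ≡ 12 (mod 109). Verify: 100 × 12 = 1200 ≡ 1 (mod 109)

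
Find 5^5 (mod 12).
By repeated squaring (mod 12): 5^{1}≡5, 5^{2}≡1, 5^{4}≡1. Then 5^{5} = 5^{4+1} ≡ 1 × 5 ≡ 5 (mod 12)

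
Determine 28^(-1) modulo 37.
Since 37 is prime, by Fermat 28^(-1) ≡ 28^{35} ≡ 4 (mod 37). Verify: 28 × 4 = 112 ≡ 1 (mod 37)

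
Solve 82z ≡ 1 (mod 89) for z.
Since 89 is prime, by Fermat 82^(-1) ≡ 82^{87} ≡ 38 (mod 89). Verify: 82 × 38 = 3116 ≡ 1 (mod 89)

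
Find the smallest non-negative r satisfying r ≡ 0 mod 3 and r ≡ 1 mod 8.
M = 3 × 8 = 24. M₁ = 8, y₁ ≡ 2 mod 3. M₂ = 3, y₂ ≡ 3 mod 8. r = 0×8×2 + 1×3×3 ≡ 9 mod 24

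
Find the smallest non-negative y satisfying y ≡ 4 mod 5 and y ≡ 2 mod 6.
M = 5 × 6 = 30. M₁ = 6, y₁ ≡ 1 mod 5. M₂ = 5, y₂ ≡ 5 mod 6. y = 4×6×1 + 2×5×5 ≡ 14 mod 30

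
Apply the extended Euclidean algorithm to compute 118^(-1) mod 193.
Extended GCD: 118(18) + 193(-11) = 1. So 118^(-1) ≡ 18 (mod 193). Verify: 118 × 18 = 2124 ≡ 1 (mod 193)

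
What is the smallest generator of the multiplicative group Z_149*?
g = 2. For each prime q|148: 2^{74}≡148, 2^{4}≡16, none ≡ 1, so ord_149(2) = 148 and 2 is a primitive root.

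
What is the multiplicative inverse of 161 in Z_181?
Since 181 is prime, by Fermat 161^(-1) ≡ 161^{179} ≡ 9 mod 181. Verify: 161 × 9 = 1449 ≡ 1 mod 181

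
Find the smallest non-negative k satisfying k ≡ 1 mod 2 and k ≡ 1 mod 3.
M = 2 × 3 = 6. M₁ = 3, y₁ ≡ 1 mod 2. M₂ = 2, y₂ ≡ 2 mod 3. k = 1×3×1 + 1×2×2 ≡ 1 mod 6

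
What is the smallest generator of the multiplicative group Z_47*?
g = 5. Powers: [5, 25, 31, 14, 23, 21, ...] generates all 46 non-zero residues.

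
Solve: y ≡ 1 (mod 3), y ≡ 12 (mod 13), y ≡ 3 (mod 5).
M = 3 × 13 × 5 = 195. M₁ = 65, y₁ ≡ 2 (mod 3). M₂ = 15, y₂ ≡ 7 (mod 13). M₃ = 39, y₃ ≡ 4 (mod 5). y = 1×65×2 + 12×15×7 + 3×39×4 ≡ 103 (mod 195)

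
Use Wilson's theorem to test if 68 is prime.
(67)! mod 68 = 0. Since 0 ≢ -1 (mod 68), 68 is not prime.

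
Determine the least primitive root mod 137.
g = 3. For each prime q|136: 3^{68}≡136, 3^{8}≡122, none ≡ 1, so ord_137(3) = 136 and 3 is a primitive root.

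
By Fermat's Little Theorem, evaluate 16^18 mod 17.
By Fermat: 16^{16} ≡ 1 (mod 17). So 16^{18} = 16^{16} · 16^{2} ≡ 16^{2} ≡ 1 (mod 17)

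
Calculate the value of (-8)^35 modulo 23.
Using Fermat: (-8)^{22} ≡ 1 (mod 23). 35 ≡ 13 (mod 22). So (-8)^{35} ≡ (-8)^{13} ≡ 5 (mod 23)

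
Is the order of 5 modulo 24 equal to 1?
Powers of 5 mod 24: 5^1≡5, 5^2≡1. 5^1≡5≢1, so ord ≠ 1. No, the actual order is 2.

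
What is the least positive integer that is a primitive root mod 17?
g = 3. Powers: [3, 9, 10, 13, 5, 15, 11, 16, ...] generates all 16 non-zero residues.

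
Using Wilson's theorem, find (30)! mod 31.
By Wilson's theorem, (30)! ≡ -1 ≡ 30 mod 31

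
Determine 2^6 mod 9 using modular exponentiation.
By repeated squaring mod 9: 2^{1}≡2, 2^{2}≡4, 2^{4}≡7. Then 2^{6} = 2^{4+2} ≡ 7 × 4 ≡ 1 mod 9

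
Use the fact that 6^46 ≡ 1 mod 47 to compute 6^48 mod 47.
By Fermat: 6^{46} ≡ 1 mod 47. So 6^{48} = 6^{46} · 6^{2} ≡ 6^{2} ≡ 36 mod 47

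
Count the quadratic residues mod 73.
The squaring map on Z_73* is 2-to-1, so there are (72)/2 = 36 QRs.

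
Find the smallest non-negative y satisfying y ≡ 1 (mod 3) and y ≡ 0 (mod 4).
M = 3 × 4 = 12. M₁ = 4, y₁ ≡ 1 (mod 3). M₂ = 3, y₂ ≡ 3 (mod 4). y = 1×4×1 + 0×3×3 ≡ 4 (mod 12)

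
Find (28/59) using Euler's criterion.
(28/59) = 28^{29} mod 59 = 1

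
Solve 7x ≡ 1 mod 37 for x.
Since 37 is prime, by Fermat 7^(-1) ≡ 7^{35} ≡ 16 mod 37. Verify: 7 × 16 = 112 ≡ 1 mod 37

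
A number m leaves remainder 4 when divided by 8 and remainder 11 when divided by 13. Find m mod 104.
M = 8 × 13 = 104. M₁ = 13, y₁ ≡ 5 mod 8. M₂ = 8, y₂ ≡ 5 mod 13. m = 4×13×5 + 11×8×5 ≡ 76 mod 104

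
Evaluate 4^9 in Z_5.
Using Fermat: 4^{4} ≡ 1 mod 5. 9 ≡ 1 mod 4. So 4^{9} ≡ 4^{1} ≡ 4 mod 5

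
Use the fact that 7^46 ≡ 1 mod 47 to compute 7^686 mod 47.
By Fermat: 7^{46} ≡ 1 mod 47. 686 ≡ 42 mod 46. So 7^{686} ≡ 7^{42} ≡ 12 mod 47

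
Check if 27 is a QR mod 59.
By Euler's criterion: 27^{29} ≡ 1 mod 59. Since this equals 1, 27 is a QR.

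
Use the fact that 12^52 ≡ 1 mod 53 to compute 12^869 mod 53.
By Fermat: 12^{52} ≡ 1 mod 53. 869 ≡ 37 mod 52. So 12^{869} ≡ 12^{37} ≡ 51 mod 53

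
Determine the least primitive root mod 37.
g = 2. Powers: [2, 4, 8, 16, 32, 27, 17, ...] generates all 36 non-zero residues.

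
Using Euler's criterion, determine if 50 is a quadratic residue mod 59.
By Euler's criterion: 50^{29} ≡ 58 mod 59. Since this equals -1 (≡ 58), 50 is not a QR.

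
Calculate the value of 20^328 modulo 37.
Using Fermat: 20^{36} ≡ 1 mod 37. 328 ≡ 4 mod 36. So 20^{328} ≡ 20^{4} ≡ 12 mod 37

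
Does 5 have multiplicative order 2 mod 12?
Powers of 5 mod 12: 5^1≡5, 5^2≡1. First k with 5^k≡1 is k=2. Yes, ord_12(5) = 2.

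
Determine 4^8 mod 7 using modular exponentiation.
Using Fermat: 4^{6} ≡ 1 mod 7. 8 ≡ 2 mod 6. So 4^{8} ≡ 4^{2} ≡ 2 mod 7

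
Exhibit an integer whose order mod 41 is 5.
10 has order 5 mod 41 since 10^{5} ≡ 1 (mod 41) and no smaller power works.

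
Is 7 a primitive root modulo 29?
7^{7} ≡ 1 mod 29 and 7 < 28, so ord_29(7) = 7 ≠ 28 and 7 is not a primitive root.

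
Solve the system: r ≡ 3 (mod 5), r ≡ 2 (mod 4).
M = 5 × 4 = 20. M₁ = 4, y₁ ≡ 4 (mod 5). M₂ = 5, y₂ ≡ 1 (mod 4). r = 3×4×4 + 2×5×1 ≡ 18 (mod 20)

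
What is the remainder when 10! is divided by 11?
By Wilson's theorem, (10)! ≡ -1 ≡ 10 mod 11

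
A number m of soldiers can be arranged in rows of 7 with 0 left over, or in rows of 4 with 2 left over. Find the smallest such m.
M = 7 × 4 = 28. M₁ = 4, y₁ ≡ 2 (mod 7). M₂ = 7, y₂ ≡ 3 (mod 4). m = 0×4×2 + 2×7×3 ≡ 14 (mod 28)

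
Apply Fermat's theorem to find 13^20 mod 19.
By Fermat: 13^{18} ≡ 1 mod 19. So 13^{20} = 13^{18} · 13^{2} ≡ 13^{2} ≡ 17 mod 19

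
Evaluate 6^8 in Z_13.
By repeated squaring mod 13: 6^{1}≡6, 6^{2}≡10, 6^{4}≡9, 6^{8}≡3. So 6^{8} ≡ 3 mod 13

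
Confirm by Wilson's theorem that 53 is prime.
(52)! mod 53 = 52. Since this equals -1 mod 53, Wilson confirms 53 is prime.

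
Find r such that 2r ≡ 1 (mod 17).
Since 17 is prime, by Fermat 2^(-1) ≡ 2^{15} ≡ 9 (mod 17). Verify: 2 × 9 = 18 ≡ 1 (mod 17)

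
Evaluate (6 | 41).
(6/41) = 6^{20} mod 41 = -1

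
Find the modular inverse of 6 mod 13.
Since 13 is prime, by Fermat 6^(-1) ≡ 6^{11} ≡ 11 (mod 13). Verify: 6 × 11 = 66 ≡ 1 (mod 13)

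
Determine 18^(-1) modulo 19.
Since 19 is prime, by Fermat 18^(-1) ≡ 18^{17} ≡ 18 mod 19. Verify: 18 × 18 = 324 ≡ 1 mod 19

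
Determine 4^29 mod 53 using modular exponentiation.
By repeated squaring (mod 53): 4^{1}≡4, 4^{2}≡16, 4^{4}≡44, 4^{8}≡28, 4^{16}≡42. Then 4^{29} = 4^{16+8+4+1} ≡ 42 × 28 × 44 × 4 ≡ 11 (mod 53)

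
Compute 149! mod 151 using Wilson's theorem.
(150)! = (149)! × (150) ≡ -1 mod 151. So (149)! ≡ -1 × (150)^(-1) ≡ (-1)×(-1) = 1 mod 151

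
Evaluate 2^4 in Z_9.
2^{4} = 16 ≡ 7 (mod 9)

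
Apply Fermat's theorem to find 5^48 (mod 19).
By Fermat: 5^{18} ≡ 1 (mod 19). 48 = 2×18 + 12. So 5^{48} ≡ 5^{12} ≡ 11 (mod 19)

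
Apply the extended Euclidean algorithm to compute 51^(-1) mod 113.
Extended GCD: 51(-31) + 113(14) = 1. So 51^(-1) ≡ -31 ≡ 82 (mod 113). Verify: 51 × 82 = 4182 ≡ 1 (mod 113)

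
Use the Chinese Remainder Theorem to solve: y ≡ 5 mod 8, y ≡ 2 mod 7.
M = 8 × 7 = 56. M₁ = 7, y₁ ≡ 7 mod 8. M₂ = 8, y₂ ≡ 1 mod 7. y = 5×7×7 + 2×8×1 ≡ 37 mod 56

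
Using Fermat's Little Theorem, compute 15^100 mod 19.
By Fermat: 15^{18} ≡ 1 (mod 19). 100 = 5×18 + 10. So 15^{100} ≡ 15^{10} ≡ 4 (mod 19)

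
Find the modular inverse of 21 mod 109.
Since 109 is prime, by Fermat 21^(-1) ≡ 21^{107} ≡ 26 mod 109. Verify: 21 × 26 = 546 ≡ 1 mod 109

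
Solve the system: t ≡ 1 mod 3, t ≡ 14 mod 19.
M = 3 × 19 = 57. M₁ = 19, y₁ ≡ 1 mod 3. M₂ = 3, y₂ ≡ 13 mod 19. t = 1×19×1 + 14×3×13 ≡ 52 mod 57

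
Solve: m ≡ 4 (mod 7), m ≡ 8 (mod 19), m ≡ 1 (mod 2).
M = 7 × 19 × 2 = 266. M₁ = 38, y₁ ≡ 5 (mod 7). M₂ = 14, y₂ ≡ 15 (mod 19). M₃ = 133, y₃ ≡ 1 (mod 2). m = 4×38×5 + 8×14×15 + 1×133×1 ≡ 179 (mod 266)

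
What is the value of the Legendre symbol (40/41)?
(40/41) = 40^{20} mod 41 = 1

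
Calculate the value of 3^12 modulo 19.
By repeated squaring (mod 19): 3^{1}≡3, 3^{2}≡9, 3^{4}≡5, 3^{8}≡6. Then 3^{12} = 3^{8+4} ≡ 6 × 5 ≡ 11 (mod 19)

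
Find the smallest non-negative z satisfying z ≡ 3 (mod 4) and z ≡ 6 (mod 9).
M = 4 × 9 = 36. M₁ = 9, y₁ ≡ 1 (mod 4). M₂ = 4, y₂ ≡ 7 (mod 9). z = 3×9×1 + 6×4×7 ≡ 15 (mod 36)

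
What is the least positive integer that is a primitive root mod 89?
g = 3. Powers: [3, 9, 27, 81, 65, 17, 51, 64, ...] generates all 88 non-zero residues.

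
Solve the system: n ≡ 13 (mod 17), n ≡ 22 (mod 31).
M = 17 × 31 = 527. M₁ = 31, y₁ ≡ 11 (mod 17). M₂ = 17, y₂ ≡ 11 (mod 31). n = 13×31×11 + 22×17×11 ≡ 115 (mod 527)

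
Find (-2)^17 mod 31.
By repeated squaring mod 31: (-2)^{1}≡29, (-2)^{2}≡4, (-2)^{4}≡16, (-2)^{8}≡8, (-2)^{16}≡2. Then (-2)^{17} = (-2)^{16+1} ≡ 2 × 29 ≡ 27 mod 31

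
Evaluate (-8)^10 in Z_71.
By repeated squaring mod 71: (-8)^{1}≡63, (-8)^{2}≡64, (-8)^{4}≡49, (-8)^{8}≡58. Then (-8)^{10} = (-8)^{8+2} ≡ 58 × 64 ≡ 20 mod 71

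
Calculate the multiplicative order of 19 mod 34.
Powers of 19 mod 34: 19^1≡19, 19^2≡21, 19^3≡25, 19^4≡33, 19^5≡15, 19^6≡13, 19^7≡9, 19^8≡1. Order = 8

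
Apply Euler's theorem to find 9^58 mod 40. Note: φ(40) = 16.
By Euler: 9^{16} ≡ 1 mod 40 since gcd(9, 40) = 1. 58 = 3×16 + 10. So 9^{58} ≡ 9^{10} ≡ 1 mod 40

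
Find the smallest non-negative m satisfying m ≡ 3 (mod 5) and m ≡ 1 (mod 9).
M = 5 × 9 = 45. M₁ = 9, y₁ ≡ 4 (mod 5). M₂ = 5, y₂ ≡ 2 (mod 9). m = 3×9×4 + 1×5×2 ≡ 28 (mod 45)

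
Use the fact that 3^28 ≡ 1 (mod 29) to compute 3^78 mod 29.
By Fermat: 3^{28} ≡ 1 (mod 29). 78 = 2×28 + 22. So 3^{78} ≡ 3^{22} ≡ 22 (mod 29)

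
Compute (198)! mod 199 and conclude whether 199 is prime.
(198)! mod 199 = 198. Since 198 ≡ -1 (mod 199), 199 is prime.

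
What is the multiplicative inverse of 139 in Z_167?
Since 167 is prime, by Fermat 139^(-1) ≡ 139^{165} ≡ 161 (mod 167). Verify: 139 × 161 = 22379 ≡ 1 (mod 167)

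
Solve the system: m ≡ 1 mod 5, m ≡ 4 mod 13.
M = 5 × 13 = 65. M₁ = 13, y₁ ≡ 2 mod 5. M₂ = 5, y₂ ≡ 8 mod 13. m = 1×13×2 + 4×5×8 ≡ 56 mod 65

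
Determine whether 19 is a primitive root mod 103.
19^{51} ≡ 1 mod 103 and 51 < 102, so ord_103(19) = 51 ≠ 102 and 19 is not a primitive root.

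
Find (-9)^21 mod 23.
By repeated squaring mod 23: (-9)^{1}≡14, (-9)^{2}≡12, (-9)^{4}≡6, (-9)^{8}≡13, (-9)^{16}≡8. Then (-9)^{21} = (-9)^{16+4+1} ≡ 8 × 6 × 14 ≡ 5 mod 23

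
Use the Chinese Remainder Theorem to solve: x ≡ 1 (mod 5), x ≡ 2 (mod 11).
M = 5 × 11 = 55. M₁ = 11, y₁ ≡ 1 (mod 5). M₂ = 5, y₂ ≡ 9 (mod 11). x = 1×11×1 + 2×5×9 ≡ 46 (mod 55)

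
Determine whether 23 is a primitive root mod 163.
23^{18} ≡ 1 mod 163 and 18 < 162, so ord_163(23) = 18 ≠ 162 and 23 is not a primitive root.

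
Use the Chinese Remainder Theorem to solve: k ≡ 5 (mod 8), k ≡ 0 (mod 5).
M = 8 × 5 = 40. M₁ = 5, y₁ ≡ 5 (mod 8). M₂ = 8, y₂ ≡ 2 (mod 5). k = 5×5×5 + 0×8×2 ≡ 5 (mod 40)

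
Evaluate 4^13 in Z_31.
By repeated squaring (mod 31): 4^{1}≡4, 4^{2}≡16, 4^{4}≡8, 4^{8}≡2. Then 4^{13} = 4^{8+4+1} ≡ 2 × 8 × 4 ≡ 2 (mod 31)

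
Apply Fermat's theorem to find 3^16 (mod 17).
By Fermat's Little Theorem, 3^{16} ≡ 1 (mod 17) since 17 is prime and gcd(3, 17) = 1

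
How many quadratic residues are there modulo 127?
For prime 127, there are (p-1)/2 = (127-1)/2 = 63 quadratic residues (excluding 0).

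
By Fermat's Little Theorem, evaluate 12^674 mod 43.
By Fermat: 12^{42} ≡ 1 mod 43. 674 ≡ 2 mod 42. So 12^{674} ≡ 12^{2} ≡ 15 mod 43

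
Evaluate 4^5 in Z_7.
By repeated squaring (mod 7): 4^{1}≡4, 4^{2}≡2, 4^{4}≡4. Then 4^{5} = 4^{4+1} ≡ 4 × 4 ≡ 2 (mod 7)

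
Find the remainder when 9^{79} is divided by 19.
By Fermat: 9^{18} ≡ 1 (mod 19). 79 = 4×18 + 7. So 9^{79} ≡ 9^{7} ≡ 4 (mod 19)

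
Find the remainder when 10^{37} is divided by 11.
By Fermat: 10^{10} ≡ 1 mod 11. 37 = 3×10 + 7. So 10^{37} ≡ 10^{7} ≡ 10 mod 11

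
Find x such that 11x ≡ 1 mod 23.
Since 23 is prime, by Fermat 11^(-1) ≡ 11^{21} ≡ 21 mod 23. Verify: 11 × 21 = 231 ≡ 1 mod 23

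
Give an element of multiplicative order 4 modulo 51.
4 has order 4 mod 51 since 4^{4} ≡ 1 (mod 51) and no smaller power works.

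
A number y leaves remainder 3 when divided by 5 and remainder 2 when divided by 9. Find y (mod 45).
M = 5 × 9 = 45. M₁ = 9, y₁ ≡ 4 (mod 5). M₂ = 5, y₂ ≡ 2 (mod 9). y = 3×9×4 + 2×5×2 ≡ 38 (mod 45)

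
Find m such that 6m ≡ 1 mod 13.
Since 13 is prime, by Fermat 6^(-1) ≡ 6^{11} ≡ 11 mod 13. Verify: 6 × 11 = 66 ≡ 1 mod 13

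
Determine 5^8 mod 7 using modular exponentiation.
Using Fermat: 5^{6} ≡ 1 (mod 7). 8 ≡ 2 (mod 6). So 5^{8} ≡ 5^{2} ≡ 4 (mod 7)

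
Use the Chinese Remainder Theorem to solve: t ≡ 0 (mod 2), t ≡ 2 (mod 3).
M = 2 × 3 = 6. M₁ = 3, y₁ ≡ 1 (mod 2). M₂ = 2, y₂ ≡ 2 (mod 3). t = 0×3×1 + 2×2×2 ≡ 2 (mod 6)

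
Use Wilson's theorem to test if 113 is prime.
(112)! mod 113 = 112. Since 112 ≡ -1 (mod 113), 113 is prime.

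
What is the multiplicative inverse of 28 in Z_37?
Since 37 is prime, by Fermat 28^(-1) ≡ 28^{35} ≡ 4 mod 37. Verify: 28 × 4 = 112 ≡ 1 mod 37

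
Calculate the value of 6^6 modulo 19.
By repeated squaring (mod 19): 6^{1}≡6, 6^{2}≡17, 6^{4}≡4. Then 6^{6} = 6^{4+2} ≡ 4 × 17 ≡ 11 (mod 19)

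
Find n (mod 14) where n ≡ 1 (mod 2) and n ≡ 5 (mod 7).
M = 2 × 7 = 14. M₁ = 7, y₁ ≡ 1 (mod 2). M₂ = 2, y₂ ≡ 4 (mod 7). n = 1×7×1 + 5×2×4 ≡ 5 (mod 14)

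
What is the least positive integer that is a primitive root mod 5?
g = 2. For each prime q|4: 2^{2}≡4, none ≡ 1, so ord_5(2) = 4 and 2 is a primitive root.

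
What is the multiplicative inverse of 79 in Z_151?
Since 151 is prime, by Fermat 79^(-1) ≡ 79^{149} ≡ 65 (mod 151). Verify: 79 × 65 = 5135 ≡ 1 (mod 151)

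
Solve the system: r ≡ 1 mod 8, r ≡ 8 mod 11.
M = 8 × 11 = 88. M₁ = 11, y₁ ≡ 3 mod 8. M₂ = 8, y₂ ≡ 7 mod 11. r = 1×11×3 + 8×8×7 ≡ 41 mod 88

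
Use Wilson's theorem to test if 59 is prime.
(58)! mod 59 = 58. Since 58 ≡ -1 mod 59, 59 is prime.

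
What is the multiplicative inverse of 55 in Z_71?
Since 71 is prime, by Fermat 55^(-1) ≡ 55^{69} ≡ 31 (mod 71). Verify: 55 × 31 = 1705 ≡ 1 (mod 71)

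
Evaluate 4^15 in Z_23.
By repeated squaring mod 23: 4^{1}≡4, 4^{2}≡16, 4^{4}≡3, 4^{8}≡9. Then 4^{15} = 4^{8+4+2+1} ≡ 9 × 3 × 16 × 4 ≡ 3 mod 23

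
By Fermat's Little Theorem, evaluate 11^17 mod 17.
By Fermat: 11^{16} ≡ 1 (mod 17). So 11^{17} = 11^{16} · 11^{1} ≡ 11^{1} ≡ 11 (mod 17)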